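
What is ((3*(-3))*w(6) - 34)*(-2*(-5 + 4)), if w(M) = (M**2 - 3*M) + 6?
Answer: -500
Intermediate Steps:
w(M) = 6 + M**2 - 3*M
((3*(-3))*w(6) - 34)*(-2*(-5 + 4)) = ((3*(-3))*(6 + 6**2 - 3*6) - 34)*(-2*(-5 + 4)) = (-9*(6 + 36 - 18) - 34)*(-2*(-1)) = (-9*24 - 34)*2 = (-216 - 34)*2 = -250*2 = -500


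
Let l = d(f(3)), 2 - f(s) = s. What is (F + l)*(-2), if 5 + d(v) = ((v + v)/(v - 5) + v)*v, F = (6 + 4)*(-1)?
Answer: 86/3 ≈ 28.667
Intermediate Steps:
f(s) = 2 - s
F = -10 (F = 10*(-1) = -10)
d(v) = -5 + v*(v + 2*v/(-5 + v)) (d(v) = -5 + ((v + v)/(v - 5) + v)*v = -5 + ((2*v)/(-5 + v) + v)*v = -5 + (2*v/(-5 + v) + v)*v = -5 + (v + 2*v/(-5 + v))*v = -5 + v*(v + 2*v/(-5 + v)))
l = -13/3 (l = (25 + (2 - 1*3)³ - 5*(2 - 1*3) - 3*(2 - 1*3)²)/(-5 + (2 - 1*3)) = (25 + (2 - 3)³ - 5*(2 - 3) - 3*(2 - 3)²)/(-5 + (2 - 3)) = (25 + (-1)³ - 5*(-1) - 3*(-1)²)/(-5 - 1) = (25 - 1 + 5 - 3*1)/(-6) = -(25 - 1 + 5 - 3)/6 = -⅙*26 = -13/3 ≈ -4.3333)
(F + l)*(-2) = (-10 - 13/3)*(-2) = -43/3*(-2) = 86/3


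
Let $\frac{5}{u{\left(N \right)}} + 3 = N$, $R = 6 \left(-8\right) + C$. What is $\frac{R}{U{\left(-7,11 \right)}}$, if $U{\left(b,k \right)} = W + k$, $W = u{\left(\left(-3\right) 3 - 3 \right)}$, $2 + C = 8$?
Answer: $- \frac{63}{16} \approx -3.9375$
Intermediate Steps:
$C = 6$ ($C = -2 + 8 = 6$)
$R = -42$ ($R = 6 \left(-8\right) + 6 = -48 + 6 = -42$)
$u{\left(N \right)} = \frac{5}{-3 + N}$
$W = - \frac{1}{3}$ ($W = \frac{5}{-3 - 12} = \frac{5}{-15} = 5 \left(- \frac{1}{15}\right) = - \frac{1}{3} \approx -0.33333$)
$U{\left(b,k \right)} = - \frac{1}{3} + k$
$\frac{R}{U{\left(-7,11 \right)}} = - \frac{42}{- \frac{1}{3} + 11} = - \frac{42}{\frac{32}{3}} = \left(-42\right) \frac{3}{32} = - \frac{63}{16}$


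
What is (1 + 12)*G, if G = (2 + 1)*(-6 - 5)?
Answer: -429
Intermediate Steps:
G = -33 (G = 3*(-11) = -33)
(1 + 12)*G = (1 + 12)*(-33) = 13*(-33) = -429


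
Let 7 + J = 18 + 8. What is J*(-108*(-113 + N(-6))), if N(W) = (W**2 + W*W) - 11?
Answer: 106704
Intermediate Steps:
N(W) = -11 + 2*W**2 (N(W) = (W**2 + W**2) - 11 = 2*W**2 - 11 = -11 + 2*W**2)
J = 19 (J = -7 + (18 + 8) = -7 + 26 = 19)
J*(-108*(-113 + N(-6))) = 19*(-108*(-113 + (-11 + 2*(-6)**2))) = 19*(-108*(-113 + (-11 + 2*36))) = 19*(-108*(-113 + (-11 + 72))) = 19*(-108*(-113 + 61)) = 19*(-108*(-52)) = 19*5616 = 106704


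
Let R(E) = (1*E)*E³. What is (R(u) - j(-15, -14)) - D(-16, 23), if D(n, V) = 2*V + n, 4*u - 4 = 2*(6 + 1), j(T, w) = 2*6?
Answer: 5889/16 ≈ 368.06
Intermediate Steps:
j(T, w) = 12
u = 9/2 (u = 1 + (2*(6 + 1))/4 = 1 + (2*7)/4 = 1 + (¼)*14 = 1 + 7/2 = 9/2 ≈ 4.5000)
R(E) = E⁴ (R(E) = E*E³ = E⁴)
D(n, V) = n + 2*V
(R(u) - j(-15, -14)) - D(-16, 23) = ((9/2)⁴ - 1*12) - (-16 + 2*23) = (6561/16 - 12) - (-16 + 46) = 6369/16 - 1*30 = 6369/16 - 30 = 5889/16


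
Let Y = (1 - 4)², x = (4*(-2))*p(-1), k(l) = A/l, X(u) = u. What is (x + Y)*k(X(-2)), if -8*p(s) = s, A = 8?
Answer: -32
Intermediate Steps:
p(s) = -s/8
k(l) = 8/l
x = -1 (x = (4*(-2))*(-⅛*(-1)) = -8*⅛ = -1)
Y = 9 (Y = (-3)² = 9)
(x + Y)*k(X(-2)) = (-1 + 9)*(8/(-2)) = 8*(8*(-½)) = 8*(-4) = -32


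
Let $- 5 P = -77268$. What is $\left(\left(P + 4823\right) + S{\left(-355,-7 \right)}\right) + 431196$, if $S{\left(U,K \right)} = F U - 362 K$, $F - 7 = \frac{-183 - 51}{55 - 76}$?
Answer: $\frac{15664806}{35} \approx 4.4757 \cdot 10^{5}$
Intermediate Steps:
$P = \frac{77268}{5}$ ($P = \left(- \frac{1}{5}\right) \left(-77268\right) = \frac{77268}{5} \approx 15454.0$)
$F = \frac{127}{7}$ ($F = 7 + \frac{-183 - 51}{55 - 76} = 7 - \frac{234}{-21} = 7 - - \frac{78}{7} = 7 + \frac{78}{7} = \frac{127}{7} \approx 18.143$)
$S{\left(U,K \right)} = - 362 K + \frac{127 U}{7}$ ($S{\left(U,K \right)} = \frac{127 U}{7} - 362 K = - 362 K + \frac{127 U}{7}$)
$\left(\left(P + 4823\right) + S{\left(-355,-7 \right)}\right) + 431196 = \left(\left(\frac{77268}{5} + 4823\right) + \left(\left(-362\right) \left(-7\right) + \frac{127}{7} \left(-355\right)\right)\right) + 431196 = \left(\frac{101383}{5} + \left(2534 - \frac{45085}{7}\right)\right) + 431196 = \left(\frac{101383}{5} - \frac{27347}{7}\right) + 431196 = \frac{572946}{35} + 431196 = \frac{15664806}{35}$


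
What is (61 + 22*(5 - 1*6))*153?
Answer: 5967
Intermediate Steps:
(61 + 22*(5 - 1*6))*153 = (61 + 22*(5 - 6))*153 = (61 + 22*(-1))*153 = (61 - 22)*153 = 39*153 = 5967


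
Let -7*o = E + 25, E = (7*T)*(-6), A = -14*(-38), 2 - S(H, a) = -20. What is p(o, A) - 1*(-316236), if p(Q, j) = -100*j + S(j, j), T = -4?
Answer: 263058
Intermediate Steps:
S(H, a) = 22 (S(H, a) = 2 - 1*(-20) = 2 + 20 = 22)
A = 532
E = 168 (E = (7*(-4))*(-6) = -28*(-6) = 168)
o = -193/7 (o = -(168 + 25)/7 = -⅐*193 = -193/7 ≈ -27.571)
p(Q, j) = 22 - 100*j (p(Q, j) = -100*j + 22 = 22 - 100*j)
p(o, A) - 1*(-316236) = (22 - 100*532) - 1*(-316236) = (22 - 53200) + 316236 = -53178 + 316236 = 263058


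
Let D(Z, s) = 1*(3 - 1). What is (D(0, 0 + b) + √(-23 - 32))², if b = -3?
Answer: (2 + I*√55)² ≈ -51.0 + 29.665*I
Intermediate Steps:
D(Z, s) = 2 (D(Z, s) = 1*2 = 2)
(D(0, 0 + b) + √(-23 - 32))² = (2 + √(-23 - 32))² = (2 + √(-55))² = (2 + I*√55)²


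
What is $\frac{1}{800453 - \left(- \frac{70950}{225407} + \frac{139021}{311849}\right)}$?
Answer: $\frac{70292947543}{56266191529016982} \approx 1.2493 \cdot 10^{-6}$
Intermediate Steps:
$\frac{1}{800453 - \left(- \frac{70950}{225407} + \frac{139021}{311849}\right)} = \frac{1}{800453 - \frac{9210619997}{70292947543}} = \frac{1}{\frac{56266191529016982}{70292947543}} = \frac{70292947543}{56266191529016982}$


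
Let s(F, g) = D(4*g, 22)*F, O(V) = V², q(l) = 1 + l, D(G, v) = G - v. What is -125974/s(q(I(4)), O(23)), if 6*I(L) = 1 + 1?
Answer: -62987/1396 ≈ -45.120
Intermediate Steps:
I(L) = ⅓ (I(L) = (1 + 1)/6 = (⅙)*2 = ⅓)
s(F, g) = F*(-22 + 4*g) (s(F, g) = (4*g - 1*22)*F = (4*g - 22)*F = (-22 + 4*g)*F = F*(-22 + 4*g))
-125974/s(q(I(4)), O(23)) = -125974*1/(2*(1 + ⅓)*(-11 + 2*23²)) = -125974*3/(8*(-11 + 2*529)) = -125974*3/(8*(-11 + 1058)) = -125974/(2*(4/3)*1047) = -125974/2792 = -125974*1/2792 = -62987/1396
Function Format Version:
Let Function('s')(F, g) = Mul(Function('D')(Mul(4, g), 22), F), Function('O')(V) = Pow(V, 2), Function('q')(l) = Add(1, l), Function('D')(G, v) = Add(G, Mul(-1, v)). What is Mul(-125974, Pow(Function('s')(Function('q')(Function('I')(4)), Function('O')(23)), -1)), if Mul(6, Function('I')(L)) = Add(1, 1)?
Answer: Rational(-62987, 1396) ≈ -45.120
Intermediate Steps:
Function('I')(L) = Rational(1, 3) (Function('I')(L) = Mul(Rational(1, 6), Add(1, 1)) = Mul(Rational(1, 6), 2) = Rational(1, 3))
Function('s')(F, g) = Mul(F, Add(-22, Mul(4, g))) (Function('s')(F, g) = Mul(Add(Mul(4, g), Mul(-1, 22)), F) = Mul(Add(Mul(4, g), -22), F) = Mul(Add(-22, Mul(4, g)), F) = Mul(F, Add(-22, Mul(4, g))))
Mul(-125974, Pow(Function('s')(Function('q')(Function('I')(4)), Function('O')(23)), -1)) = Mul(-125974, Pow(Mul(2, Add(1, Rational(1, 3)), Add(-11, Mul(2, Pow(23, 2)))), -1)) = Mul(-125974, Pow(Mul(2, Rational(4, 3), Add(-11, Mul(2, 529))), -1)) = Mul(-125974, Pow(Mul(2, Rational(4, 3), Add(-11, 1058)), -1)) = Mul(-125974, Pow(Mul(2, Rational(4, 3), 1047), -1)) = Mul(-125974, Pow(2792, -1)) = Mul(-125974, Rational(1, 2792)) = Rational(-62987, 1396)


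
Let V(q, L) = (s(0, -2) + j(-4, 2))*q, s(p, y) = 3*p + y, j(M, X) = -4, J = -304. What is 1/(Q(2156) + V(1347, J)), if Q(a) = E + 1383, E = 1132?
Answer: -1/5567 ≈ -0.00017963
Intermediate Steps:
s(p, y) = y + 3*p
V(q, L) = -6*q (V(q, L) = ((-2 + 3*0) - 4)*q = ((-2 + 0) - 4)*q = (-2 - 4)*q = -6*q)
Q(a) = 2515 (Q(a) = 1132 + 1383 = 2515)
1/(Q(2156) + V(1347, J)) = 1/(2515 - 6*1347) = 1/(2515 - 8082) = 1/(-5567) = -1/5567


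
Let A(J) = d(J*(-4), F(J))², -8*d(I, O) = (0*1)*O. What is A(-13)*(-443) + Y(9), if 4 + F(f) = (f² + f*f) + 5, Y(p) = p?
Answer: 9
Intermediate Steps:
F(f) = 1 + 2*f² (F(f) = -4 + ((f² + f*f) + 5) = -4 + ((f² + f²) + 5) = -4 + (2*f² + 5) = -4 + (5 + 2*f²) = 1 + 2*f²)
d(I, O) = 0 (d(I, O) = -0*1*O/8 = -0*O = -⅛*0 = 0)
A(J) = 0 (A(J) = 0² = 0)
A(-13)*(-443) + Y(9) = 0*(-443) + 9 = 0 + 9 = 9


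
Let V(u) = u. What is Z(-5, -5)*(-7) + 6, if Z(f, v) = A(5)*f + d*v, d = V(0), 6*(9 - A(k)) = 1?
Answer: 1891/6 ≈ 315.17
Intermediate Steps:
A(k) = 53/6 (A(k) = 9 - 1/6*1 = 9 - 1/6 = 53/6)
d = 0
Z(f, v) = 53*f/6 (Z(f, v) = 53*f/6 + 0*v = 53*f/6 + 0 = 53*f/6)
Z(-5, -5)*(-7) + 6 = ((53/6)*(-5))*(-7) + 6 = -265/6*(-7) + 6 = 1855/6 + 6 = 1891/6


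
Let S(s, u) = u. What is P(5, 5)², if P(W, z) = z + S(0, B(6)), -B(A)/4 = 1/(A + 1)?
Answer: 961/49 ≈ 19.612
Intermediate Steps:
B(A) = -4/(1 + A) (B(A) = -4/(A + 1) = -4/(1 + A))
P(W, z) = -4/7 + z (P(W, z) = z - 4/(1 + 6) = z - 4/7 = -4/7 + z)
P(5, 5)² = (-4/7 + 5)² = (31/7)² = 961/49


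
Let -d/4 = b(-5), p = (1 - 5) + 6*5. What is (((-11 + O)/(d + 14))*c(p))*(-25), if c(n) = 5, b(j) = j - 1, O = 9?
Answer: 125/19 ≈ 6.5789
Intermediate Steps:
b(j) = -1 + j
p = 26 (p = -4 + 30 = 26)
d = 24 (d = -4*(-1 - 5) = -4*(-6) = 24)
(((-11 + O)/(d + 14))*c(p))*(-25) = (((-11 + 9)/(24 + 14))*5)*(-25) = (-2/38*5)*(-25) = (-2*1/38*5)*(-25) = -1/19*5*(-25) = -5/19*(-25) = 125/19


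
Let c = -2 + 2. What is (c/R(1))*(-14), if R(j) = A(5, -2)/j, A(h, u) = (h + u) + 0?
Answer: 0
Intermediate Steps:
A(h, u) = h + u
R(j) = 3/j (R(j) = (5 - 2)/j = 3/j)
c = 0
(c/R(1))*(-14) = (0/(3/1))*(-14) = (0/(3*1))*(-14) = (0/3)*(-14) = ((1/3)*0)*(-14) = 0*(-14) = 0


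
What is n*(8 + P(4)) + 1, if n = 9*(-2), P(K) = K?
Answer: -215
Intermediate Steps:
n = -18
n*(8 + P(4)) + 1 = -18*(8 + 4) + 1 = -18*12 + 1 = -216 + 1 = -215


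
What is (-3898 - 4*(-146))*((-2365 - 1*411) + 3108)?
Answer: -1100248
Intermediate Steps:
(-3898 - 4*(-146))*((-2365 - 1*411) + 3108) = (-3898 + 584)*((-2365 - 411) + 3108) = -3314*(-2776 + 3108) = -3314*332 = -1100248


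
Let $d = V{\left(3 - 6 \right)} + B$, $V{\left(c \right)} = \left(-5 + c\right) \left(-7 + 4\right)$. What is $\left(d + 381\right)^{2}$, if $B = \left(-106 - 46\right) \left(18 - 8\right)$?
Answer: $1243225$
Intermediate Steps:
$V{\left(c \right)} = 15 - 3 c$ ($V{\left(c \right)} = \left(-5 + c\right) \left(-3\right) = 15 - 3 c$)
$B = -1520$ ($B = \left(-152\right) 10 = -1520$)
$d = -1496$ ($d = \left(15 - 3 \left(3 - 6\right)\right) - 1520 = \left(15 - -9\right) - 1520 = \left(15 + 9\right) - 1520 = 24 - 1520 = -1496$)
$\left(d + 381\right)^{2} = \left(-1496 + 381\right)^{2} = \left(-1115\right)^{2} = 1243225$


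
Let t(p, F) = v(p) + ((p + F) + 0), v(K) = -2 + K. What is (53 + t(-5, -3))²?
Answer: 1444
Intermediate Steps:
t(p, F) = -2 + F + 2*p (t(p, F) = (-2 + p) + ((p + F) + 0) = (-2 + p) + ((F + p) + 0) = (-2 + p) + (F + p) = -2 + F + 2*p)
(53 + t(-5, -3))² = (53 + (-2 - 3 + 2*(-5)))² = (53 + (-2 - 3 - 10))² = (53 - 15)² = 38² = 1444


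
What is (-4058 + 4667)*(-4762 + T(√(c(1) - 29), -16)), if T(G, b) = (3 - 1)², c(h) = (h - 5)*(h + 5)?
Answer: -2897622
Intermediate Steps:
c(h) = (-5 + h)*(5 + h)
T(G, b) = 4 (T(G, b) = 2² = 4)
(-4058 + 4667)*(-4762 + T(√(c(1) - 29), -16)) = (-4058 + 4667)*(-4762 + 4) = 609*(-4758) = -2897622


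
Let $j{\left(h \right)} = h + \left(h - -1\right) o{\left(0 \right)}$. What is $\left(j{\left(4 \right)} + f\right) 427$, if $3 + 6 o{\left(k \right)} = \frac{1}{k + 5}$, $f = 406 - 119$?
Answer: $\frac{369782}{3} \approx 1.2326 \cdot 10^{5}$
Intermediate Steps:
$f = 287$
$o{\left(k \right)} = - \frac{1}{2} + \frac{1}{6 \left(5 + k\right)}$ ($o{\left(k \right)} = - \frac{1}{2} + \frac{1}{6 \left(k + 5\right)} = - \frac{1}{2} + \frac{1}{6 \left(5 + k\right)}$)
$j{\left(h \right)} = - \frac{7}{15} + \frac{8 h}{15}$ ($j{\left(h \right)} = h + \left(h - -1\right) \frac{-14 - 0}{6 \left(5 + 0\right)} = h + \left(h + 1\right) \frac{-14 + 0}{6 \cdot 5} = h + \left(1 + h\right) \frac{1}{6} \cdot \frac{1}{5} \left(-14\right) = h + \left(1 + h\right) \left(- \frac{7}{15}\right) = h - \left(\frac{7}{15} + \frac{7 h}{15}\right) = - \frac{7}{15} + \frac{8 h}{15}$)
$\left(j{\left(4 \right)} + f\right) 427 = \left(\left(- \frac{7}{15} + \frac{8}{15} \cdot 4\right) + 287\right) 427 = \left(\left(- \frac{7}{15} + \frac{32}{15}\right) + 287\right) 427 = \left(\frac{5}{3} + 287\right) 427 = \frac{866}{3} \cdot 427 = \frac{369782}{3}$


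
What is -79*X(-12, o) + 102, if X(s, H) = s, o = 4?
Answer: 1050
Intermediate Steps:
-79*X(-12, o) + 102 = -79*(-12) + 102 = 948 + 102 = 1050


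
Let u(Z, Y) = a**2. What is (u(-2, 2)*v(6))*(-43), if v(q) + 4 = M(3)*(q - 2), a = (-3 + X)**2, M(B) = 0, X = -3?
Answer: 222912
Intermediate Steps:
a = 36 (a = (-3 - 3)**2 = (-6)**2 = 36)
u(Z, Y) = 1296 (u(Z, Y) = 36**2 = 1296)
v(q) = -4 (v(q) = -4 + 0*(q - 2) = -4 + 0*(-2 + q) = -4 + 0 = -4)
(u(-2, 2)*v(6))*(-43) = (1296*(-4))*(-43) = -5184*(-43) = 222912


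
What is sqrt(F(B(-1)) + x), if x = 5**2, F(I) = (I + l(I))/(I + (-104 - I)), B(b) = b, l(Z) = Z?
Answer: sqrt(16913)/26 ≈ 5.0019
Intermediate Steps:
F(I) = -I/52 (F(I) = (I + I)/(I + (-104 - I)) = (2*I)/(-104) = (2*I)*(-1/104) = -I/52)
x = 25
sqrt(F(B(-1)) + x) = sqrt(-1/52*(-1) + 25) = sqrt(1/52 + 25) = sqrt(1301/52) = sqrt(16913)/26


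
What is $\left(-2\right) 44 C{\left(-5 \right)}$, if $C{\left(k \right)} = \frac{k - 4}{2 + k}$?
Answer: $-264$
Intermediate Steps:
$C{\left(k \right)} = \frac{-4 + k}{2 + k}$
$\left(-2\right) 44 C{\left(-5 \right)} = \left(-2\right) 44 \frac{-4 - 5}{2 - 5} = - 88 \frac{1}{-3} \left(-9\right) = - 88 \left(\left(- \frac{1}{3}\right) \left(-9\right)\right) = \left(-88\right) 3 = -264$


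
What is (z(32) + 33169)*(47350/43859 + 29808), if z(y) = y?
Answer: 43406868606822/43859 ≈ 9.8969e+8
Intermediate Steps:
(z(32) + 33169)*(47350/43859 + 29808) = (32 + 33169)*(47350/43859 + 29808) = 33201*(47350*(1/43859) + 29808) = 33201*(47350/43859 + 29808) = 33201*(1307396422/43859) = 43406868606822/43859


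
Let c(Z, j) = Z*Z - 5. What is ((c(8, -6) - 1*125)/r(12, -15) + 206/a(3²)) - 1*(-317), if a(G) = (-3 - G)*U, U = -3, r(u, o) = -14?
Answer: 41257/126 ≈ 327.44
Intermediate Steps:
c(Z, j) = -5 + Z² (c(Z, j) = Z² - 5 = -5 + Z²)
a(G) = 9 + 3*G (a(G) = (-3 - G)*(-3) = 9 + 3*G)
((c(8, -6) - 1*125)/r(12, -15) + 206/a(3²)) - 1*(-317) = (((-5 + 8²) - 1*125)/(-14) + 206/(9 + 3*3²)) - 1*(-317) = (((-5 + 64) - 125)*(-1/14) + 206/(9 + 3*9)) + 317 = ((59 - 125)*(-1/14) + 206/(9 + 27)) + 317 = (-66*(-1/14) + 206/36) + 317 = (33/7 + 206*(1/36)) + 317 = (33/7 + 103/18) + 317 = 1315/126 + 317 = 41257/126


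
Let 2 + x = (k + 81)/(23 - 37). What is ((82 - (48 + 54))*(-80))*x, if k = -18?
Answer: -10400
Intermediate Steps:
x = -13/2 (x = -2 + (-18 + 81)/(23 - 37) = -2 + 63/(-14) = -2 + 63*(-1/14) = -2 - 9/2 = -13/2 ≈ -6.5000)
((82 - (48 + 54))*(-80))*x = ((82 - (48 + 54))*(-80))*(-13/2) = ((82 - 1*102)*(-80))*(-13/2) = ((82 - 102)*(-80))*(-13/2) = -20*(-80)*(-13/2) = 1600*(-13/2) = -10400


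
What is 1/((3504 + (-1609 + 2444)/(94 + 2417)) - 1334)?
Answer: 2511/5449705 ≈ 0.00046076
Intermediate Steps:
1/((3504 + (-1609 + 2444)/(94 + 2417)) - 1334) = 1/((3504 + 835/2511) - 1334) = 1/(8799379/2511 - 1334) = 1/(5449705/2511) = 2511/5449705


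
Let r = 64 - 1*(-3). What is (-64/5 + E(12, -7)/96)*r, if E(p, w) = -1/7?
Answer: -2881871/3360 ≈ -857.70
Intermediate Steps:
E(p, w) = -⅐ (E(p, w) = -1*⅐ = -⅐)
r = 67 (r = 64 + 3 = 67)
(-64/5 + E(12, -7)/96)*r = (-64/5 - ⅐/96)*67 = (-64*⅕ - ⅐*1/96)*67 = (-64/5 - 1/672)*67 = -43013/3360*67 = -2881871/3360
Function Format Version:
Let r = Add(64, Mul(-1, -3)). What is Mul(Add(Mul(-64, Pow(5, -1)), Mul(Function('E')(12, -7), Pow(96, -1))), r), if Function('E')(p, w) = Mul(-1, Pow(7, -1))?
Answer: Rational(-2881871, 3360) ≈ -857.70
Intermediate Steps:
Function('E')(p, w) = Rational(-1, 7) (Function('E')(p, w) = Mul(-1, Rational(1, 7)) = Rational(-1, 7))
r = 67 (r = Add(64, 3) = 67)
Mul(Add(Mul(-64, Pow(5, -1)), Mul(Function('E')(12, -7), Pow(96, -1))), r) = Mul(Add(Mul(-64, Pow(5, -1)), Mul(Rational(-1, 7), Pow(96, -1))), 67) = Mul(Add(Mul(-64, Rational(1, 5)), Mul(Rational(-1, 7), Rational(1, 96))), 67) = Mul(Add(Rational(-64, 5), Rational(-1, 672)), 67) = Mul(Rational(-43013, 3360), 67) = Rational(-2881871, 3360)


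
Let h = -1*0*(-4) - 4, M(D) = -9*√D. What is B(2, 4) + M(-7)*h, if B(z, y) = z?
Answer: 2 + 36*I*√7 ≈ 2.0 + 95.247*I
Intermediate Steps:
h = -4 (h = 0*(-4) - 4 = 0 - 4 = -4)
B(2, 4) + M(-7)*h = 2 - 9*I*√7*(-4) = 2 + 36*I*√7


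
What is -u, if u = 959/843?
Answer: -959/843 ≈ -1.1376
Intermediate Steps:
u = 959/843 (u = 959*(1/843) = 959/843 ≈ 1.1376)
-u = -1*959/843 = -959/843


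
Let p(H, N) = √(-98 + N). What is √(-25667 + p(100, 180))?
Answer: √(-25667 + √82) ≈ 160.18*I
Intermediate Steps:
√(-25667 + p(100, 180)) = √(-25667 + √(-98 + 180)) = √(-25667 + √82)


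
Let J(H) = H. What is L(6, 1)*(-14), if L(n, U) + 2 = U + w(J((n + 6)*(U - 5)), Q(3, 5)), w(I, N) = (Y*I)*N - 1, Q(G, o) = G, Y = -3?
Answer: -6020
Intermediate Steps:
w(I, N) = -1 - 3*I*N (w(I, N) = (-3*I)*N - 1 = -3*I*N - 1 = -1 - 3*I*N)
L(n, U) = -3 + U - 9*(-5 + U)*(6 + n) (L(n, U) = -2 + (U + (-1 - 3*(n + 6)*(U - 5)*3)) = -2 + (U + (-1 - 3*(6 + n)*(-5 + U)*3)) = -2 + (U + (-1 - 3*(-5 + U)*(6 + n)*3)) = -2 + (U + (-1 - 9*(-5 + U)*(6 + n))) = -2 + (-1 + U - 9*(-5 + U)*(6 + n)) = -3 + U - 9*(-5 + U)*(6 + n))
L(6, 1)*(-14) = (267 - 53*1 + 45*6 - 9*1*6)*(-14) = (267 - 53 + 270 - 54)*(-14) = 430*(-14) = -6020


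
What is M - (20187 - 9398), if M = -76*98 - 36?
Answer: -18273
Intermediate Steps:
M = -7484 (M = -7448 - 36 = -7484)
M - (20187 - 9398) = -7484 - (20187 - 9398) = -7484 - 1*10789 = -7484 - 10789 = -18273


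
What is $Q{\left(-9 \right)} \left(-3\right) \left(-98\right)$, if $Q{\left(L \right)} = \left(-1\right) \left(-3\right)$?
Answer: $882$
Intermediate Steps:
$Q{\left(L \right)} = 3$
$Q{\left(-9 \right)} \left(-3\right) \left(-98\right) = 3 \left(-3\right) \left(-98\right) = \left(-9\right) \left(-98\right) = 882$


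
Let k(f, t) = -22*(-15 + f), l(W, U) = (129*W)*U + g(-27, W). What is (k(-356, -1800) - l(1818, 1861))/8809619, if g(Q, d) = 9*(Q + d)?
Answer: -436453399/8809619 ≈ -49.543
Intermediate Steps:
g(Q, d) = 9*Q + 9*d
l(W, U) = -243 + 9*W + 129*U*W (l(W, U) = (129*W)*U + (9*(-27) + 9*W) = 129*U*W + (-243 + 9*W) = -243 + 9*W + 129*U*W)
k(f, t) = 330 - 22*f
(k(-356, -1800) - l(1818, 1861))/8809619 = ((330 - 22*(-356)) - (-243 + 9*1818 + 129*1861*1818))/8809619 = ((330 + 7832) - (-243 + 16362 + 436445442))*(1/8809619) = (8162 - 1*436461561)*(1/8809619) = (8162 - 436461561)*(1/8809619) = -436453399*1/8809619 = -436453399/8809619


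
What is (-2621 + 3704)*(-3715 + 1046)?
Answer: -2890527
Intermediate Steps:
(-2621 + 3704)*(-3715 + 1046) = 1083*(-2669) = -2890527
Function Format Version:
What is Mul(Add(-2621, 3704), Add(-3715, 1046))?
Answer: -2890527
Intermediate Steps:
Mul(Add(-2621, 3704), Add(-3715, 1046)) = Mul(1083, -2669) = -2890527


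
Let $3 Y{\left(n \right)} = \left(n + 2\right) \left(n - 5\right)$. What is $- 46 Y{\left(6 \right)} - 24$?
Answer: $- \frac{440}{3} \approx -146.67$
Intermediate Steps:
$Y{\left(n \right)} = \frac{\left(-5 + n\right) \left(2 + n\right)}{3}$ ($Y{\left(n \right)} = \frac{\left(n + 2\right) \left(n - 5\right)}{3} = \frac{\left(2 + n\right) \left(-5 + n\right)}{3} = \frac{\left(-5 + n\right) \left(2 + n\right)}{3}$)
$- 46 Y{\left(6 \right)} - 24 = - 46 \left(- \frac{10}{3} - 6 + \frac{6^{2}}{3}\right) - 24 = - 46 \left(- \frac{10}{3} - 6 + \frac{1}{3} \cdot 36\right) - 24 = - 46 \left(- \frac{10}{3} - 6 + 12\right) - 24 = \left(-46\right) \frac{8}{3} - 24 = - \frac{368}{3} - 24 = - \frac{440}{3}$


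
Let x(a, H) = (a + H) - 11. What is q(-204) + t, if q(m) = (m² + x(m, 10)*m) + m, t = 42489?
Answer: 125721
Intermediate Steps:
x(a, H) = -11 + H + a (x(a, H) = (H + a) - 11 = -11 + H + a)
q(m) = m + m² + m*(-1 + m) (q(m) = (m² + (-11 + 10 + m)*m) + m = (m² + (-1 + m)*m) + m = (m² + m*(-1 + m)) + m = m + m² + m*(-1 + m))
q(-204) + t = 2*(-204)² + 42489 = 2*41616 + 42489 = 83232 + 42489 = 125721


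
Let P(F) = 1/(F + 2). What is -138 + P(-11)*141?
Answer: -461/3 ≈ -153.67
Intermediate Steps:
P(F) = 1/(2 + F)
-138 + P(-11)*141 = -138 + 141/(2 - 11) = -138 + 141/(-9) = -138 - ⅑*141 = -138 - 47/3 = -461/3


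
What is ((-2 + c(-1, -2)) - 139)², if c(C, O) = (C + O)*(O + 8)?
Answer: 25281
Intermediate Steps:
c(C, O) = (8 + O)*(C + O) (c(C, O) = (C + O)*(8 + O) = (8 + O)*(C + O))
((-2 + c(-1, -2)) - 139)² = ((-2 + ((-2)² + 8*(-1) + 8*(-2) - 1*(-2))) - 139)² = ((-2 + (4 - 8 - 16 + 2)) - 139)² = ((-2 - 18) - 139)² = (-20 - 139)² = (-159)² = 25281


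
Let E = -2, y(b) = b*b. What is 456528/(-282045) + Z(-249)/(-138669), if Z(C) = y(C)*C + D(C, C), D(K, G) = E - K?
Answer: 1430301664286/13036966035 ≈ 109.71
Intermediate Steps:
y(b) = b**2
D(K, G) = -2 - K
Z(C) = -2 + C**3 - C (Z(C) = C**2*C + (-2 - C) = C**3 + (-2 - C) = -2 + C**3 - C)
456528/(-282045) + Z(-249)/(-138669) = 456528/(-282045) + (-2 + (-249)**3 - 1*(-249))/(-138669) = 456528*(-1/282045) + (-2 - 15438249 + 249)*(-1/138669) = -152176/94015 - 15438002*(-1/138669) = -152176/94015 + 15438002/138669 = 1430301664286/13036966035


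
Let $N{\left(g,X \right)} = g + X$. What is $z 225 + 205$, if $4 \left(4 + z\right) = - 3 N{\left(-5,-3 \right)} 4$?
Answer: $4705$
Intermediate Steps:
$N{\left(g,X \right)} = X + g$
$z = 20$ ($z = -4 + \frac{- 3 \left(-3 - 5\right) 4}{4} = -4 + \frac{\left(-3\right) \left(-8\right) 4}{4} = -4 + \frac{24 \cdot 4}{4} = -4 + \frac{1}{4} \cdot 96 = -4 + 24 = 20$)
$z 225 + 205 = 20 \cdot 225 + 205 = 4500 + 205 = 4705$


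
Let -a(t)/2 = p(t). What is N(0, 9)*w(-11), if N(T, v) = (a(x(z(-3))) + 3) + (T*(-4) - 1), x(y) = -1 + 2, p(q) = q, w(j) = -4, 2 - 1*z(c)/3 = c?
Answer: 0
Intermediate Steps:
z(c) = 6 - 3*c
x(y) = 1
a(t) = -2*t
N(T, v) = -4*T (N(T, v) = (-2*1 + 3) + (T*(-4) - 1) = (-2 + 3) + (-4*T - 1) = 1 + (-1 - 4*T) = -4*T)
N(0, 9)*w(-11) = -4*0*(-4) = 0*(-4) = 0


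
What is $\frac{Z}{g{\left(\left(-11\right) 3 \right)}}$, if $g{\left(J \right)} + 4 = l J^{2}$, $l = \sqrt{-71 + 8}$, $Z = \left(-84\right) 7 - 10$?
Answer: $\frac{104}{3248393} + \frac{84942 i \sqrt{7}}{3248393} \approx 3.2016 \cdot 10^{-5} + 0.069184 i$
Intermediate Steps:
$Z = -598$ ($Z = -588 - 10 = -598$)
$l = 3 i \sqrt{7}$ ($l = \sqrt{-63} = 3 i \sqrt{7} \approx 7.9373 i$)
$g{\left(J \right)} = -4 + 3 i \sqrt{7} J^{2}$
$\frac{Z}{g{\left(\left(-11\right) 3 \right)}} = - \frac{598}{-4 + 3 i \sqrt{7} \left(\left(-11\right) 3\right)^{2}} = - \frac{598}{-4 + 3 i \sqrt{7} \left(-33\right)^{2}} = - \frac{598}{-4 + 3 i \sqrt{7} \cdot 1089} = - \frac{598}{-4 + 3267 i \sqrt{7}}$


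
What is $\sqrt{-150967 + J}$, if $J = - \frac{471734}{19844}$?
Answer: $\frac{i \sqrt{122846696162}}{902} \approx 388.58 i$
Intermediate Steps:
$J = - \frac{235867}{9922}$ ($J = \left(-471734\right) \frac{1}{19844} = - \frac{235867}{9922} \approx -23.772$)
$\sqrt{-150967 + J} = \sqrt{-150967 - \frac{235867}{9922}} = \sqrt{- \frac{1498130441}{9922}} = \frac{i \sqrt{122846696162}}{902}$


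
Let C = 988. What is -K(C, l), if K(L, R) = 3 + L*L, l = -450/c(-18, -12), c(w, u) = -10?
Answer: -976147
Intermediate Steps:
l = 45 (l = -450/(-10) = -450*(-1/10) = 45)
K(L, R) = 3 + L**2
-K(C, l) = -(3 + 988**2) = -(3 + 976144) = -1*976147 = -976147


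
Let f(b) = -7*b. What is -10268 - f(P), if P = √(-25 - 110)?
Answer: -10268 + 21*I*√15 ≈ -10268.0 + 81.333*I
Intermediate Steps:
P = 3*I*√15 (P = √(-135) = 3*I*√15 ≈ 11.619*I)
-10268 - f(P) = -10268 - (-7)*3*I*√15 = -10268 - (-21)*I*√15 = -10268 + 21*I*√15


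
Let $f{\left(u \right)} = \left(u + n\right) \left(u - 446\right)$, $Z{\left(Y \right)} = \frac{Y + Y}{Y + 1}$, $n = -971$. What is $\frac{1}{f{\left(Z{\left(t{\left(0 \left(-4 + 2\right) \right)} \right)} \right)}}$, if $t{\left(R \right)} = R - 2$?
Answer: $\frac{1}{427414} \approx 2.3397 \cdot 10^{-6}$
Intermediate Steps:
$t{\left(R \right)} = -2 + R$ ($t{\left(R \right)} = R - 2 = -2 + R$)
$Z{\left(Y \right)} = \frac{2 Y}{1 + Y}$
$f{\left(u \right)} = \left(-971 + u\right) \left(-446 + u\right)$ ($f{\left(u \right)} = \left(u - 971\right) \left(u - 446\right) = \left(-971 + u\right) \left(-446 + u\right)$)
$\frac{1}{f{\left(Z{\left(t{\left(0 \left(-4 + 2\right) \right)} \right)} \right)}} = \frac{1}{433066 + \left(\frac{2 \left(-2 + 0 \left(-4 + 2\right)\right)}{1 - \left(2 + 0 \left(-4 + 2\right)\right)}\right)^{2} - 1417 \frac{2 \left(-2 + 0 \left(-4 + 2\right)\right)}{1 - \left(2 + 0 \left(-4 + 2\right)\right)}} = \frac{1}{433066 + \left(\frac{2 \left(-2 + 0 \left(-2\right)\right)}{1 + \left(-2 + 0 \left(-2\right)\right)}\right)^{2} - 1417 \frac{2 \left(-2 + 0 \left(-2\right)\right)}{1 + \left(-2 + 0 \left(-2\right)\right)}} = \frac{1}{433066 + \left(\frac{2 \left(-2 + 0\right)}{1 + \left(-2 + 0\right)}\right)^{2} - 1417 \frac{2 \left(-2 + 0\right)}{1 + \left(-2 + 0\right)}} = \frac{1}{433066 + \left(2 \left(-2\right) \frac{1}{1 - 2}\right)^{2} - 1417 \cdot 2 \left(-2\right) \frac{1}{1 - 2}} = \frac{1}{433066 + \left(2 \left(-2\right) \frac{1}{-1}\right)^{2} - 1417 \cdot 2 \left(-2\right) \frac{1}{-1}} = \frac{1}{433066 + \left(2 \left(-2\right) \left(-1\right)\right)^{2} - 1417 \cdot 2 \left(-2\right) \left(-1\right)} = \frac{1}{433066 + 4^{2} - 5668} = \frac{1}{433066 + 16 - 5668} = \frac{1}{427414}$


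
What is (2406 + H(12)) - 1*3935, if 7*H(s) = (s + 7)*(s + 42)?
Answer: -9677/7 ≈ -1382.4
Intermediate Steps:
H(s) = (7 + s)*(42 + s)/7 (H(s) = ((s + 7)*(s + 42))/7 = ((7 + s)*(42 + s))/7 = (7 + s)*(42 + s)/7)
(2406 + H(12)) - 1*3935 = (2406 + (42 + 7*12 + (⅐)*12²)) - 1*3935 = (2406 + (42 + 84 + (⅐)*144)) - 3935 = (2406 + (42 + 84 + 144/7)) - 3935 = (2406 + 1026/7) - 3935 = 17868/7 - 3935 = -9677/7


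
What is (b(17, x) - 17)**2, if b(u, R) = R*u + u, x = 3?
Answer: 2601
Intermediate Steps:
b(u, R) = u + R*u
(b(17, x) - 17)**2 = (17*(1 + 3) - 17)**2 = (17*4 - 17)**2 = (68 - 17)**2 = 51**2 = 2601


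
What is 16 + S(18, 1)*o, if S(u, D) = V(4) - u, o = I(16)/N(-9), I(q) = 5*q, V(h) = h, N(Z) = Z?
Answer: 1264/9 ≈ 140.44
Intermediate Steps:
o = -80/9 (o = (5*16)/(-9) = 80*(-⅑) = -80/9 ≈ -8.8889)
S(u, D) = 4 - u
16 + S(18, 1)*o = 16 + (4 - 1*18)*(-80/9) = 16 + (4 - 18)*(-80/9) = 16 - 14*(-80/9) = 16 + 1120/9 = 1264/9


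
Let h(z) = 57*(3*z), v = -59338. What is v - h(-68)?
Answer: -47710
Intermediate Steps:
h(z) = 171*z
v - h(-68) = -59338 - 171*(-68) = -59338 - 1*(-11628) = -59338 + 11628 = -47710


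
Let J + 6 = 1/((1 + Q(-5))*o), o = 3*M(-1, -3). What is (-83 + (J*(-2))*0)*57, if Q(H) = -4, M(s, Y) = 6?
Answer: -4731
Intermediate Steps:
o = 18 (o = 3*6 = 18)
J = -325/54 (J = -6 + 1/((1 - 4)*18) = -6 + (1/18)/(-3) = -6 - ⅓*1/18 = -6 - 1/54 = -325/54 ≈ -6.0185)
(-83 + (J*(-2))*0)*57 = (-83 - 325/54*(-2)*0)*57 = (-83 + (325/27)*0)*57 = (-83 + 0)*57 = -83*57 = -4731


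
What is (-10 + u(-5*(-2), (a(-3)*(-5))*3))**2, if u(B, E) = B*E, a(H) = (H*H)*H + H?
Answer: 20160100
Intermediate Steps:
a(H) = H + H**3 (a(H) = H**2*H + H = H**3 + H = H + H**3)
(-10 + u(-5*(-2), (a(-3)*(-5))*3))**2 = (-10 + (-5*(-2))*(((-3 + (-3)**3)*(-5))*3))**2 = (-10 + 10*(((-3 - 27)*(-5))*3))**2 = (-10 + 10*(-30*(-5)*3))**2 = (-10 + 10*(150*3))**2 = (-10 + 10*450)**2 = (-10 + 4500)**2 = 4490**2 = 20160100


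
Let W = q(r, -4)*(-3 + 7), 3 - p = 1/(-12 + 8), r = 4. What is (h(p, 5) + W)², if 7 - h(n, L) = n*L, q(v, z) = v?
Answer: 729/16 ≈ 45.563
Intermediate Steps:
p = 13/4 (p = 3 - 1/(-12 + 8) = 3 - 1/(-4) = 3 - 1*(-¼) = 3 + ¼ = 13/4 ≈ 3.2500)
h(n, L) = 7 - L*n (h(n, L) = 7 - n*L = 7 - L*n)
W = 16 (W = 4*(-3 + 7) = 4*4 = 16)
(h(p, 5) + W)² = ((7 - 1*5*13/4) + 16)² = ((7 - 65/4) + 16)² = (-37/4 + 16)² = (27/4)² = 729/16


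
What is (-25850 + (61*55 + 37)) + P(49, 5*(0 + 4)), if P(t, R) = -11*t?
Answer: -22997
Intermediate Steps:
(-25850 + (61*55 + 37)) + P(49, 5*(0 + 4)) = (-25850 + (61*55 + 37)) - 11*49 = (-25850 + (3355 + 37)) - 539 = (-25850 + 3392) - 539 = -22458 - 539 = -22997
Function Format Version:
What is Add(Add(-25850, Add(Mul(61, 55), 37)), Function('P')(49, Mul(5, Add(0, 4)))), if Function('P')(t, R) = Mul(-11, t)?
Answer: -22997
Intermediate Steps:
Add(Add(-25850, Add(Mul(61, 55), 37)), Function('P')(49, Mul(5, Add(0, 4)))) = Add(Add(-25850, Add(Mul(61, 55), 37)), Mul(-11, 49)) = Add(Add(-25850, Add(3355, 37)), -539) = Add(Add(-25850, 3392), -539) = Add(-22458, -539) = -22997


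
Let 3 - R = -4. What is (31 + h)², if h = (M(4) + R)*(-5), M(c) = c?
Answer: 576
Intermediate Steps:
R = 7 (R = 3 - 1*(-4) = 3 + 4 = 7)
h = -55 (h = (4 + 7)*(-5) = 11*(-5) = -55)
(31 + h)² = (31 - 55)² = (-24)² = 576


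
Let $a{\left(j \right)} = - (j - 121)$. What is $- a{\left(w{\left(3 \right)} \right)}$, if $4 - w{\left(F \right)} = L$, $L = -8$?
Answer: $-109$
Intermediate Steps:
$w{\left(F \right)} = 12$ ($w{\left(F \right)} = 4 - -8 = 4 + 8 = 12$)
$a{\left(j \right)} = 121 - j$ ($a{\left(j \right)} = - (-121 + j) = 121 - j$)
$- a{\left(w{\left(3 \right)} \right)} = - (121 - 12) = \left(-1\right) 109 = -109$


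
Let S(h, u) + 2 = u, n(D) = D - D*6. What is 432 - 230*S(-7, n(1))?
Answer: 2042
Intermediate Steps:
n(D) = -5*D (n(D) = D - 6*D = -5*D)
S(h, u) = -2 + u
432 - 230*S(-7, n(1)) = 432 - 230*(-2 - 5*1) = 432 - 230*(-2 - 5) = 432 - 230*(-7) = 432 + 1610 = 2042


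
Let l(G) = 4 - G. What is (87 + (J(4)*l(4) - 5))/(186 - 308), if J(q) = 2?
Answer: -41/61 ≈ -0.67213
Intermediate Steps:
(87 + (J(4)*l(4) - 5))/(186 - 308) = (87 + (2*(4 - 1*4) - 5))/(186 - 308) = (87 + (2*(4 - 4) - 5))/(-122) = (87 + (2*0 - 5))*(-1/122) = (87 + (0 - 5))*(-1/122) = (87 - 5)*(-1/122) = 82*(-1/122) = -41/61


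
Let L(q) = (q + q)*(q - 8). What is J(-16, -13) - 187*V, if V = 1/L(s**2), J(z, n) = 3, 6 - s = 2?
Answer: 581/256 ≈ 2.2695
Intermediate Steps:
s = 4 (s = 6 - 1*2 = 6 - 2 = 4)
L(q) = 2*q*(-8 + q) (L(q) = (2*q)*(-8 + q) = 2*q*(-8 + q))
V = 1/256 (V = 1/(2*4**2*(-8 + 4**2)) = 1/(2*16*(-8 + 16)) = 1/(2*16*8) = 1/256 ≈ 0.0039063)
J(-16, -13) - 187*V = 3 - 187*1/256 = 3 - 187/256 = 581/256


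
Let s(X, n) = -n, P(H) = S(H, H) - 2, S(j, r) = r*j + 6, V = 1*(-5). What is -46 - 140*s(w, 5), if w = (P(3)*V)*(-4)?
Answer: 654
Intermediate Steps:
V = -5
S(j, r) = 6 + j*r (S(j, r) = j*r + 6 = 6 + j*r)
P(H) = 4 + H² (P(H) = (6 + H*H) - 2 = (6 + H²) - 2 = 4 + H²)
w = 260 (w = ((4 + 3²)*(-5))*(-4) = ((4 + 9)*(-5))*(-4) = (13*(-5))*(-4) = -65*(-4) = 260)
-46 - 140*s(w, 5) = -46 - (-140)*5 = -46 - 140*(-5) = -46 + 700 = 654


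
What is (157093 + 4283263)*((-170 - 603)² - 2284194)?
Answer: -7489393052740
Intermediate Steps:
(157093 + 4283263)*((-170 - 603)² - 2284194) = 4440356*((-773)² - 2284194) = 4440356*(597529 - 2284194) = 4440356*(-1686665) = -7489393052740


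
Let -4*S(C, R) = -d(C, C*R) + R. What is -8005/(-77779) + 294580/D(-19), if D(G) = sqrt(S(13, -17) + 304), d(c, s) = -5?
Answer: 8005/77779 + 294580*sqrt(307)/307 ≈ 16813.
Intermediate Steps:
S(C, R) = -5/4 - R/4 (S(C, R) = -(-1*(-5) + R)/4 = -(5 + R)/4 = -5/4 - R/4)
D(G) = sqrt(307) (D(G) = sqrt((-5/4 - 1/4*(-17)) + 304) = sqrt((-5/4 + 17/4) + 304) = sqrt(3 + 304) = sqrt(307))
-8005/(-77779) + 294580/D(-19) = -8005/(-77779) + 294580/(sqrt(307)) = -8005*(-1/77779) + 294580*(sqrt(307)/307) = 8005/77779 + 294580*sqrt(307)/307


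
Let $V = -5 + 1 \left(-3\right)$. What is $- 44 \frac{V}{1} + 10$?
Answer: $362$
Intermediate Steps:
$V = -8$ ($V = -5 - 3 = -8$)
$- 44 \frac{V}{1} + 10 = - 44 \left(- \frac{8}{1}\right) + 10 = - 44 \left(\left(-8\right) 1\right) + 10 = \left(-44\right) \left(-8\right) + 10 = 352 + 10 = 362$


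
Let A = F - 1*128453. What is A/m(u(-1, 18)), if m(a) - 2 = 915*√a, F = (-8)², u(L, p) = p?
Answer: 128389/7535023 - 352427805*√2/15070046 ≈ -33.056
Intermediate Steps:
F = 64
m(a) = 2 + 915*√a
A = -128389 (A = 64 - 1*128453 = 64 - 128453 = -128389)
A/m(u(-1, 18)) = -128389/(2 + 915*√18) = -128389/(2 + 915*(3*√2)) = -128389/(2 + 2745*√2)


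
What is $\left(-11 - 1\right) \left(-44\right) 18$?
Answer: $9504$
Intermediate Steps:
$\left(-11 - 1\right) \left(-44\right) 18 = \left(-12\right) \left(-44\right) 18 = 528 \cdot 18 = 9504$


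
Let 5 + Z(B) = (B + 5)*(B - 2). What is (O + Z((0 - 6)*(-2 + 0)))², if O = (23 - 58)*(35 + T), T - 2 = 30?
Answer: 4752400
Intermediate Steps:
T = 32 (T = 2 + 30 = 32)
O = -2345 (O = (23 - 58)*(35 + 32) = -35*67 = -2345)
Z(B) = -5 + (-2 + B)*(5 + B) (Z(B) = -5 + (B + 5)*(B - 2) = -5 + (5 + B)*(-2 + B) = -5 + (-2 + B)*(5 + B))
(O + Z((0 - 6)*(-2 + 0)))² = (-2345 + (-15 + ((0 - 6)*(-2 + 0))² + 3*((0 - 6)*(-2 + 0))))² = (-2345 + (-15 + (-6*(-2))² + 3*(-6*(-2))))² = (-2345 + (-15 + 12² + 3*12))² = (-2345 + (-15 + 144 + 36))² = (-2345 + 165)² = (-2180)² = 4752400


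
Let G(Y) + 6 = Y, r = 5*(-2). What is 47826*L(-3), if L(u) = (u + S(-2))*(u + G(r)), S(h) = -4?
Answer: 6360858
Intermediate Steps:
r = -10
G(Y) = -6 + Y
L(u) = (-16 + u)*(-4 + u) (L(u) = (u - 4)*(u + (-6 - 10)) = (-4 + u)*(u - 16) = (-4 + u)*(-16 + u) = (-16 + u)*(-4 + u))
47826*L(-3) = 47826*(64 + (-3)**2 - 20*(-3)) = 47826*(64 + 9 + 60) = 47826*133 = 6360858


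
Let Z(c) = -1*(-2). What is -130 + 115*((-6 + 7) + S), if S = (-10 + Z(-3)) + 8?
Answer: -15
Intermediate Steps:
Z(c) = 2
S = 0 (S = (-10 + 2) + 8 = -8 + 8 = 0)
-130 + 115*((-6 + 7) + S) = -130 + 115*((-6 + 7) + 0) = -130 + 115*(1 + 0) = -130 + 115*1 = -130 + 115 = -15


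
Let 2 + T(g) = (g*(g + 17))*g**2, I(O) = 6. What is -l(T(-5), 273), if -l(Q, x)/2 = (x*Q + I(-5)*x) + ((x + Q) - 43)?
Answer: -819360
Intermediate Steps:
T(g) = -2 + g**3*(17 + g) (T(g) = -2 + (g*(g + 17))*g**2 = -2 + (g*(17 + g))*g**2 = -2 + g**3*(17 + g))
l(Q, x) = 86 - 14*x - 2*Q - 2*Q*x (l(Q, x) = -2*((x*Q + 6*x) + ((x + Q) - 43)) = -2*((Q*x + 6*x) + ((Q + x) - 43)) = -2*((6*x + Q*x) + (-43 + Q + x)) = -2*(-43 + Q + 7*x + Q*x) = 86 - 14*x - 2*Q - 2*Q*x)
-l(T(-5), 273) = -(86 - 14*273 - 2*(-2 + (-5)**4 + 17*(-5)**3) - 2*(-2 + (-5)**4 + 17*(-5)**3)*273) = -(86 - 3822 - 2*(-2 + 625 + 17*(-125)) - 2*(-2 + 625 + 17*(-125))*273) = -(86 - 3822 - 2*(-2 + 625 - 2125) - 2*(-2 + 625 - 2125)*273) = -(86 - 3822 - 2*(-1502) - 2*(-1502)*273) = -(86 - 3822 + 3004 + 820092) = -1*819360 = -819360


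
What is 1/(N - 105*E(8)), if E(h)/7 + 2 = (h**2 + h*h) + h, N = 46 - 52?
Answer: -1/98496 ≈ -1.0153e-5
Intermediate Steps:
N = -6
E(h) = -14 + 7*h + 14*h**2 (E(h) = -14 + 7*((h**2 + h*h) + h) = -14 + 7*((h**2 + h**2) + h) = -14 + 7*(2*h**2 + h) = -14 + 7*(h + 2*h**2) = -14 + (7*h + 14*h**2) = -14 + 7*h + 14*h**2)
1/(N - 105*E(8)) = 1/(-6 - 105*(-14 + 7*8 + 14*8**2)) = 1/(-6 - 105*(-14 + 56 + 14*64)) = 1/(-6 - 105*(-14 + 56 + 896)) = 1/(-6 - 105*938) = 1/(-6 - 98490) = 1/(-98496) = -1/98496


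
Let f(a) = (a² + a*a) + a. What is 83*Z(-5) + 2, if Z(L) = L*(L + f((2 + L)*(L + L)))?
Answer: -757373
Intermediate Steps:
f(a) = a + 2*a² (f(a) = (a² + a²) + a = 2*a² + a = a + 2*a²)
Z(L) = L*(L + 2*L*(1 + 4*L*(2 + L))*(2 + L)) (Z(L) = L*(L + ((2 + L)*(L + L))*(1 + 2*((2 + L)*(L + L)))) = L*(L + ((2 + L)*(2*L))*(1 + 2*((2 + L)*(2*L)))) = L*(L + (2*L*(2 + L))*(1 + 2*(2*L*(2 + L)))) = L*(L + (2*L*(2 + L))*(1 + 4*L*(2 + L))) = L*(L + 2*L*(1 + 4*L*(2 + L))*(2 + L)))
83*Z(-5) + 2 = 83*((-5)²*(1 + 2*(1 + 4*(-5)*(2 - 5))*(2 - 5))) + 2 = 83*(25*(1 + 2*(1 + 4*(-5)*(-3))*(-3))) + 2 = 83*(25*(1 + 2*(1 + 60)*(-3))) + 2 = 83*(25*(1 + 2*61*(-3))) + 2 = 83*(25*(1 - 366)) + 2 = 83*(25*(-365)) + 2 = 83*(-9125) + 2 = -757375 + 2 = -757373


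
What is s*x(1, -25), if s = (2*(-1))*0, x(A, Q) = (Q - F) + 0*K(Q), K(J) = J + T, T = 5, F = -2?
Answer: 0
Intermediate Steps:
K(J) = 5 + J (K(J) = J + 5 = 5 + J)
x(A, Q) = 2 + Q (x(A, Q) = (Q - 1*(-2)) + 0*(5 + Q) = (Q + 2) + 0 = (2 + Q) + 0 = 2 + Q)
s = 0 (s = -2*0 = 0)
s*x(1, -25) = 0*(2 - 25) = 0*(-23) = 0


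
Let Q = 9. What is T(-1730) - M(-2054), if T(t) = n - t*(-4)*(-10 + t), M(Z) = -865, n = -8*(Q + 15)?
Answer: 12041473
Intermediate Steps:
n = -192 (n = -8*(9 + 15) = -8*24 = -192)
T(t) = -192 + 4*t*(-10 + t) (T(t) = -192 - t*(-4)*(-10 + t) = -192 - (-4*t)*(-10 + t) = -192 - (-4)*t*(-10 + t) = -192 + 4*t*(-10 + t))
T(-1730) - M(-2054) = (-192 - 40*(-1730) + 4*(-1730)²) - 1*(-865) = (-192 + 69200 + 4*2992900) + 865 = (-192 + 69200 + 11971600) + 865 = 12040608 + 865 = 12041473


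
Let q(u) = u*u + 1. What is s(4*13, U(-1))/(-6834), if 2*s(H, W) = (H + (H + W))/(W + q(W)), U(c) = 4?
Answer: -3/7973 ≈ -0.00037627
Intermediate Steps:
q(u) = 1 + u**2 (q(u) = u**2 + 1 = 1 + u**2)
s(H, W) = (W + 2*H)/(2*(1 + W + W**2)) (s(H, W) = ((H + (H + W))/(W + (1 + W**2)))/2 = ((W + 2*H)/(1 + W + W**2))/2 = (W + 2*H)/(2*(1 + W + W**2)))
s(4*13, U(-1))/(-6834) = ((4*13 + (1/2)*4)/(1 + 4 + 4**2))/(-6834) = ((52 + 2)/(1 + 4 + 16))*(-1/6834) = (54/21)*(-1/6834) = ((1/21)*54)*(-1/6834) = (18/7)*(-1/6834) = -3/7973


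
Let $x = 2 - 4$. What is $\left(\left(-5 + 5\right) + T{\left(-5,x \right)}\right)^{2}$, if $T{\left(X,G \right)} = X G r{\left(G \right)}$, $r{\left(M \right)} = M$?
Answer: $400$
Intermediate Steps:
$x = -2$
$T{\left(X,G \right)} = X G^{2}$ ($T{\left(X,G \right)} = X G G = G X G = X G^{2}$)
$\left(\left(-5 + 5\right) + T{\left(-5,x \right)}\right)^{2} = \left(\left(-5 + 5\right) - 5 \left(-2\right)^{2}\right)^{2} = \left(0 - 20\right)^{2} = \left(-20\right)^{2} = 400$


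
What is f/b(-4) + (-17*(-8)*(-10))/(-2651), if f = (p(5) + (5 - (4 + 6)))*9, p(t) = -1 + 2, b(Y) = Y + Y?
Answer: 26579/5302 ≈ 5.0130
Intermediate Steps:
b(Y) = 2*Y
p(t) = 1
f = -36 (f = (1 + (5 - (4 + 6)))*9 = (1 + (5 - 1*10))*9 = (1 + (5 - 10))*9 = (1 - 5)*9 = -4*9 = -36)
f/b(-4) + (-17*(-8)*(-10))/(-2651) = -36/(2*(-4)) + (-17*(-8)*(-10))/(-2651) = -36/(-8) + (136*(-10))*(-1/2651) = -36*(-⅛) - 1360*(-1/2651) = 9/2 + 1360/2651 = 26579/5302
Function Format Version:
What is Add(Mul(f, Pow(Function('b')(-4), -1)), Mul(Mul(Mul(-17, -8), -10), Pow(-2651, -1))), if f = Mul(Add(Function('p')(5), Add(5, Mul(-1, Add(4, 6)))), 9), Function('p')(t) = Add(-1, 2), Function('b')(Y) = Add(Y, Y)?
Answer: Rational(26579, 5302) ≈ 5.0130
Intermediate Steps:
Function('b')(Y) = Mul(2, Y)
Function('p')(t) = 1
f = -36 (f = Mul(Add(1, Add(5, Mul(-1, Add(4, 6)))), 9) = Mul(Add(1, Add(5, Mul(-1, 10))), 9) = Mul(Add(1, Add(5, -10)), 9) = Mul(Add(1, -5), 9) = Mul(-4, 9) = -36)
Add(Mul(f, Pow(Function('b')(-4), -1)), Mul(Mul(Mul(-17, -8), -10), Pow(-2651, -1))) = Add(Mul(-36, Pow(Mul(2, -4), -1)), Mul(Mul(Mul(-17, -8), -10), Pow(-2651, -1))) = Add(Mul(-36, Pow(-8, -1)), Mul(Mul(136, -10), Rational(-1, 2651))) = Add(Mul(-36, Rational(-1, 8)), Mul(-1360, Rational(-1, 2651))) = Add(Rational(9, 2), Rational(1360, 2651)) = Rational(26579, 5302)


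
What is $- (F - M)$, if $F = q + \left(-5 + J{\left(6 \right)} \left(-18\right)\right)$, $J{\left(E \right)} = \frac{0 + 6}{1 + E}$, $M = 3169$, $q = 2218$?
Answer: $\frac{6800}{7} \approx 971.43$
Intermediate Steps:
$J{\left(E \right)} = \frac{6}{1 + E}$
$F = \frac{15383}{7}$ ($F = 2218 + \left(-5 + \frac{6}{1 + 6} \left(-18\right)\right) = 2218 + \left(-5 + \frac{6}{7} \left(-18\right)\right) = 2218 - \frac{143}{7} = \frac{15383}{7} \approx 2197.6$)
$- (F - M) = - (\frac{15383}{7} - 3169) = \left(-1\right) \left(- \frac{6800}{7}\right) = \frac{6800}{7}$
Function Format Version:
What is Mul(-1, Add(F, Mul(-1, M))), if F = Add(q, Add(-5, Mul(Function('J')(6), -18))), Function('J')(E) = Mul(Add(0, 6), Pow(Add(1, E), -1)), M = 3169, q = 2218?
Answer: Rational(6800, 7) ≈ 971.43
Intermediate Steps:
Function('J')(E) = Mul(6, Pow(Add(1, E), -1))
F = Rational(15383, 7) (F = Add(2218, Add(-5, Mul(Mul(6, Pow(Add(1, 6), -1)), -18))) = Add(2218, Add(-5, Mul(Mul(6, Pow(7, -1)), -18))) = Add(2218, Add(-5, Mul(Mul(6, Rational(1, 7)), -18))) = Add(2218, Add(-5, Mul(Rational(6, 7), -18))) = Add(2218, Add(-5, Rational(-108, 7))) = Add(2218, Rational(-143, 7)) = Rational(15383, 7) ≈ 2197.6)
Mul(-1, Add(F, Mul(-1, M))) = Mul(-1, Add(Rational(15383, 7), Mul(-1, 3169))) = Mul(-1, Add(Rational(15383, 7), -3169)) = Mul(-1, Rational(-6800, 7)) = Rational(6800, 7)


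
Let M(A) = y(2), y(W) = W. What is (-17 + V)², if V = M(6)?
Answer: 225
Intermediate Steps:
M(A) = 2
V = 2
(-17 + V)² = (-17 + 2)² = (-15)² = 225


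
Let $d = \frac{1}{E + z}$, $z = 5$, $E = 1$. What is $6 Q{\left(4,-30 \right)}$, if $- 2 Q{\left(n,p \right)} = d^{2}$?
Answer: $- \frac{1}{12} \approx -0.083333$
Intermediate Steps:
$d = \frac{1}{6}$ ($d = \frac{1}{1 + 5} = \frac{1}{6} \approx 0.16667$)
$Q{\left(n,p \right)} = - \frac{1}{72}$ ($Q{\left(n,p \right)} = - \frac{1}{2 \cdot 36} = \left(- \frac{1}{2}\right) \frac{1}{36} = - \frac{1}{72}$)
$6 Q{\left(4,-30 \right)} = 6 \left(- \frac{1}{72}\right) = - \frac{1}{12}$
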